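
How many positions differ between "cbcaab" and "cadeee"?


Comparing "cbcaab" and "cadeee" position by position:
  Position 0: 'c' vs 'c' => same
  Position 1: 'b' vs 'a' => DIFFER
  Position 2: 'c' vs 'd' => DIFFER
  Position 3: 'a' vs 'e' => DIFFER
  Position 4: 'a' vs 'e' => DIFFER
  Position 5: 'b' vs 'e' => DIFFER
Positions that differ: 5

5


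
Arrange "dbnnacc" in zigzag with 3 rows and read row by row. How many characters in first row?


Zigzag "dbnnacc" into 3 rows:
Placing characters:
  'd' => row 0
  'b' => row 1
  'n' => row 2
  'n' => row 1
  'a' => row 0
  'c' => row 1
  'c' => row 2
Rows:
  Row 0: "da"
  Row 1: "bnc"
  Row 2: "nc"
First row length: 2

2


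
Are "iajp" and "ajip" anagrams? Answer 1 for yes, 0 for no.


Strings: "iajp", "ajip"
Sorted first:  aijp
Sorted second: aijp
Sorted forms match => anagrams

1


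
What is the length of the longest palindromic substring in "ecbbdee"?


Input: "ecbbdee"
Checking substrings for palindromes:
  [2:4] "bb" (len 2) => palindrome
  [5:7] "ee" (len 2) => palindrome
Longest palindromic substring: "bb" with length 2

2


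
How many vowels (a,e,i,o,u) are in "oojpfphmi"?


Input: oojpfphmi
Checking each character:
  'o' at position 0: vowel (running total: 1)
  'o' at position 1: vowel (running total: 2)
  'j' at position 2: consonant
  'p' at position 3: consonant
  'f' at position 4: consonant
  'p' at position 5: consonant
  'h' at position 6: consonant
  'm' at position 7: consonant
  'i' at position 8: vowel (running total: 3)
Total vowels: 3

3


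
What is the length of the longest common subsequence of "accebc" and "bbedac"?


LCS of "accebc" and "bbedac"
DP table:
           b    b    e    d    a    c
      0    0    0    0    0    0    0
  a   0    0    0    0    0    1    1
  c   0    0    0    0    0    1    2
  c   0    0    0    0    0    1    2
  e   0    0    0    1    1    1    2
  b   0    1    1    1    1    1    2
  c   0    1    1    1    1    1    2
LCS length = dp[6][6] = 2

2


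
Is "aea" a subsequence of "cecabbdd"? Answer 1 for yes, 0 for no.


Check if "aea" is a subsequence of "cecabbdd"
Greedy scan:
  Position 0 ('c'): no match needed
  Position 1 ('e'): no match needed
  Position 2 ('c'): no match needed
  Position 3 ('a'): matches sub[0] = 'a'
  Position 4 ('b'): no match needed
  Position 5 ('b'): no match needed
  Position 6 ('d'): no match needed
  Position 7 ('d'): no match needed
Only matched 1/3 characters => not a subsequence

0


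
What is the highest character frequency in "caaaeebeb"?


Input: caaaeebeb
Character counts:
  'a': 3
  'b': 2
  'c': 1
  'e': 3
Maximum frequency: 3

3


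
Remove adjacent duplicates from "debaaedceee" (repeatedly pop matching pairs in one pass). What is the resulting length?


Input: debaaedceee
Stack-based adjacent duplicate removal:
  Read 'd': push. Stack: d
  Read 'e': push. Stack: de
  Read 'b': push. Stack: deb
  Read 'a': push. Stack: deba
  Read 'a': matches stack top 'a' => pop. Stack: deb
  Read 'e': push. Stack: debe
  Read 'd': push. Stack: debed
  Read 'c': push. Stack: debedc
  Read 'e': push. Stack: debedce
  Read 'e': matches stack top 'e' => pop. Stack: debedc
  Read 'e': push. Stack: debedce
Final stack: "debedce" (length 7)

7


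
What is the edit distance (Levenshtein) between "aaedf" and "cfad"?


Computing edit distance: "aaedf" -> "cfad"
DP table:
           c    f    a    d
      0    1    2    3    4
  a   1    1    2    2    3
  a   2    2    2    2    3
  e   3    3    3    3    3
  d   4    4    4    4    3
  f   5    5    4    5    4
Edit distance = dp[5][4] = 4

4


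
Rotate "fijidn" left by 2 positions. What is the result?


Input: "fijidn", rotate left by 2
First 2 characters: "fi"
Remaining characters: "jidn"
Concatenate remaining + first: "jidn" + "fi" = "jidnfi"

jidnfi


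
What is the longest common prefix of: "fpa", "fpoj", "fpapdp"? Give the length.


Words: fpa, fpoj, fpapdp
  Position 0: all 'f' => match
  Position 1: all 'p' => match
  Position 2: ('a', 'o', 'a') => mismatch, stop
LCP = "fp" (length 2)

2


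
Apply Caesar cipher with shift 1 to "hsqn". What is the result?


Caesar cipher: shift "hsqn" by 1
  'h' (pos 7) + 1 = pos 8 = 'i'
  's' (pos 18) + 1 = pos 19 = 't'
  'q' (pos 16) + 1 = pos 17 = 'r'
  'n' (pos 13) + 1 = pos 14 = 'o'
Result: itro

itro


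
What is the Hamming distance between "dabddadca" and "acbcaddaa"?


Comparing "dabddadca" and "acbcaddaa" position by position:
  Position 0: 'd' vs 'a' => differ
  Position 1: 'a' vs 'c' => differ
  Position 2: 'b' vs 'b' => same
  Position 3: 'd' vs 'c' => differ
  Position 4: 'd' vs 'a' => differ
  Position 5: 'a' vs 'd' => differ
  Position 6: 'd' vs 'd' => same
  Position 7: 'c' vs 'a' => differ
  Position 8: 'a' vs 'a' => same
Total differences (Hamming distance): 6

6


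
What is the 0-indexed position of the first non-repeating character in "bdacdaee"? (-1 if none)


Input: bdacdaee
Character frequencies:
  'a': 2
  'b': 1
  'c': 1
  'd': 2
  'e': 2
Scanning left to right for freq == 1:
  Position 0 ('b'): unique! => answer = 0

0


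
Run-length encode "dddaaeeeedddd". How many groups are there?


Input: dddaaeeeedddd
Scanning for consecutive runs:
  Group 1: 'd' x 3 (positions 0-2)
  Group 2: 'a' x 2 (positions 3-4)
  Group 3: 'e' x 4 (positions 5-8)
  Group 4: 'd' x 4 (positions 9-12)
Total groups: 4

4


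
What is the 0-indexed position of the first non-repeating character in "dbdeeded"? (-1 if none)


Input: dbdeeded
Character frequencies:
  'b': 1
  'd': 4
  'e': 3
Scanning left to right for freq == 1:
  Position 0 ('d'): freq=4, skip
  Position 1 ('b'): unique! => answer = 1

1


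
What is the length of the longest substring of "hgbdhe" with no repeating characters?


Input: "hgbdhe"
Sliding window (track last position of each char):
  Position 0 ('h'): window [0,0] length 1 -- new best
  Position 1 ('g'): window [0,1] length 2 -- new best
  Position 2 ('b'): window [0,2] length 3 -- new best
  Position 3 ('d'): window [0,3] length 4 -- new best
  Position 4 ('h'): repeat (last at 0), move window start to 1
  Position 4 ('h'): window [1,4] length 4
  Position 5 ('e'): window [1,5] length 5 -- new best
Longest substring with no repeats: "gbdhe" with length 5

5


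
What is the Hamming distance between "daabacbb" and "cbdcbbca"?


Comparing "daabacbb" and "cbdcbbca" position by position:
  Position 0: 'd' vs 'c' => differ
  Position 1: 'a' vs 'b' => differ
  Position 2: 'a' vs 'd' => differ
  Position 3: 'b' vs 'c' => differ
  Position 4: 'a' vs 'b' => differ
  Position 5: 'c' vs 'b' => differ
  Position 6: 'b' vs 'c' => differ
  Position 7: 'b' vs 'a' => differ
Total differences (Hamming distance): 8

8


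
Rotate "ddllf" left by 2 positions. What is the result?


Input: "ddllf", rotate left by 2
First 2 characters: "dd"
Remaining characters: "llf"
Concatenate remaining + first: "llf" + "dd" = "llfdd"

llfdd


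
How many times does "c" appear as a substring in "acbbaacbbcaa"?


Searching for "c" in "acbbaacbbcaa"
Scanning each position:
  Position 0: "a" => no
  Position 1: "c" => MATCH
  Position 2: "b" => no
  Position 3: "b" => no
  Position 4: "a" => no
  Position 5: "a" => no
  Position 6: "c" => MATCH
  Position 7: "b" => no
  Position 8: "b" => no
  Position 9: "c" => MATCH
  Position 10: "a" => no
  Position 11: "a" => no
Total occurrences: 3

3


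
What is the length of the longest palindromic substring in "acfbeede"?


Input: "acfbeede"
Checking substrings for palindromes:
  [5:8] "ede" (len 3) => palindrome
  [4:6] "ee" (len 2) => palindrome
Longest palindromic substring: "ede" with length 3

3


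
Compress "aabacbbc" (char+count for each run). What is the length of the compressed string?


Input: aabacbbc
Runs:
  'a' x 2 => "a2"
  'b' x 1 => "b1"
  'a' x 1 => "a1"
  'c' x 1 => "c1"
  'b' x 2 => "b2"
  'c' x 1 => "c1"
Compressed: "a2b1a1c1b2c1"
Compressed length: 12

12


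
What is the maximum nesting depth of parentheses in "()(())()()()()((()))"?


Input: "()(())()()()()((()))"
Tracking depth:
  Position 0 '(': depth becomes 1
  Position 1 ')': depth becomes 0
  Position 2 '(': depth becomes 1
  Position 3 '(': depth becomes 2
  Position 4 ')': depth becomes 1
  Position 5 ')': depth becomes 0
  Position 6 '(': depth becomes 1
  Position 7 ')': depth becomes 0
  Position 8 '(': depth becomes 1
  Position 9 ')': depth becomes 0
  Position 10 '(': depth becomes 1
  Position 11 ')': depth becomes 0
  Position 12 '(': depth becomes 1
  Position 13 ')': depth becomes 0
  Position 14 '(': depth becomes 1
  Position 15 '(': depth becomes 2
  Position 16 '(': depth becomes 3
  Position 17 ')': depth becomes 2
  Position 18 ')': depth becomes 1
  Position 19 ')': depth becomes 0
Maximum depth reached: 3

3


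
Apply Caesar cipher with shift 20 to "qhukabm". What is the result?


Caesar cipher: shift "qhukabm" by 20
  'q' (pos 16) + 20 = pos 10 = 'k'
  'h' (pos 7) + 20 = pos 1 = 'b'
  'u' (pos 20) + 20 = pos 14 = 'o'
  'k' (pos 10) + 20 = pos 4 = 'e'
  'a' (pos 0) + 20 = pos 20 = 'u'
  'b' (pos 1) + 20 = pos 21 = 'v'
  'm' (pos 12) + 20 = pos 6 = 'g'
Result: kboeuvg

kboeuvg


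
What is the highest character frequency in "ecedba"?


Input: ecedba
Character counts:
  'a': 1
  'b': 1
  'c': 1
  'd': 1
  'e': 2
Maximum frequency: 2

2


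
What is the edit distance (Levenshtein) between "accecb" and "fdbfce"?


Computing edit distance: "accecb" -> "fdbfce"
DP table:
           f    d    b    f    c    e
      0    1    2    3    4    5    6
  a   1    1    2    3    4    5    6
  c   2    2    2    3    4    4    5
  c   3    3    3    3    4    4    5
  e   4    4    4    4    4    5    4
  c   5    5    5    5    5    4    5
  b   6    6    6    5    6    5    5
Edit distance = dp[6][6] = 5

5


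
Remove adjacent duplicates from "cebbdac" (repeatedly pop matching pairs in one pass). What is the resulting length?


Input: cebbdac
Stack-based adjacent duplicate removal:
  Read 'c': push. Stack: c
  Read 'e': push. Stack: ce
  Read 'b': push. Stack: ceb
  Read 'b': matches stack top 'b' => pop. Stack: ce
  Read 'd': push. Stack: ced
  Read 'a': push. Stack: ceda
  Read 'c': push. Stack: cedac
Final stack: "cedac" (length 5)

5


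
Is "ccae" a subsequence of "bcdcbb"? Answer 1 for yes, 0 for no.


Check if "ccae" is a subsequence of "bcdcbb"
Greedy scan:
  Position 0 ('b'): no match needed
  Position 1 ('c'): matches sub[0] = 'c'
  Position 2 ('d'): no match needed
  Position 3 ('c'): matches sub[1] = 'c'
  Position 4 ('b'): no match needed
  Position 5 ('b'): no match needed
Only matched 2/4 characters => not a subsequence

0


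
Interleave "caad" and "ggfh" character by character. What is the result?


Interleaving "caad" and "ggfh":
  Position 0: 'c' from first, 'g' from second => "cg"
  Position 1: 'a' from first, 'g' from second => "ag"
  Position 2: 'a' from first, 'f' from second => "af"
  Position 3: 'd' from first, 'h' from second => "dh"
Result: cgagafdh

cgagafdh


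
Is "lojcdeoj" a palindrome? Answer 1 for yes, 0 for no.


Input: lojcdeoj
Reversed: joedcjol
  Compare pos 0 ('l') with pos 7 ('j'): MISMATCH
  Compare pos 1 ('o') with pos 6 ('o'): match
  Compare pos 2 ('j') with pos 5 ('e'): MISMATCH
  Compare pos 3 ('c') with pos 4 ('d'): MISMATCH
Result: not a palindrome

0


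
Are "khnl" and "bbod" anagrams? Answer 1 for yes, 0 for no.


Strings: "khnl", "bbod"
Sorted first:  hkln
Sorted second: bbdo
Differ at position 0: 'h' vs 'b' => not anagrams

0


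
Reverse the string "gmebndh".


Input: gmebndh
Reading characters right to left:
  Position 6: 'h'
  Position 5: 'd'
  Position 4: 'n'
  Position 3: 'b'
  Position 2: 'e'
  Position 1: 'm'
  Position 0: 'g'
Reversed: hdnbemg

hdnbemg


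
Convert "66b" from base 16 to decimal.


Input: "66b" in base 16
Positional expansion:
  Digit '6' (value 6) x 16^2 = 1536
  Digit '6' (value 6) x 16^1 = 96
  Digit 'b' (value 11) x 16^0 = 11
Sum = 1643

1643


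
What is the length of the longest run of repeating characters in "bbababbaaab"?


Input: "bbababbaaab"
Scanning for longest run:
  Position 1 ('b'): continues run of 'b', length=2
  Position 2 ('a'): new char, reset run to 1
  Position 3 ('b'): new char, reset run to 1
  Position 4 ('a'): new char, reset run to 1
  Position 5 ('b'): new char, reset run to 1
  Position 6 ('b'): continues run of 'b', length=2
  Position 7 ('a'): new char, reset run to 1
  Position 8 ('a'): continues run of 'a', length=2
  Position 9 ('a'): continues run of 'a', length=3
  Position 10 ('b'): new char, reset run to 1
Longest run: 'a' with length 3

3


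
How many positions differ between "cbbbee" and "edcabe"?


Comparing "cbbbee" and "edcabe" position by position:
  Position 0: 'c' vs 'e' => DIFFER
  Position 1: 'b' vs 'd' => DIFFER
  Position 2: 'b' vs 'c' => DIFFER
  Position 3: 'b' vs 'a' => DIFFER
  Position 4: 'e' vs 'b' => DIFFER
  Position 5: 'e' vs 'e' => same
Positions that differ: 5

5


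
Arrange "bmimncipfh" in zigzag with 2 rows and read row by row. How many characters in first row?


Zigzag "bmimncipfh" into 2 rows:
Placing characters:
  'b' => row 0
  'm' => row 1
  'i' => row 0
  'm' => row 1
  'n' => row 0
  'c' => row 1
  'i' => row 0
  'p' => row 1
  'f' => row 0
  'h' => row 1
Rows:
  Row 0: "binif"
  Row 1: "mmcph"
First row length: 5

5


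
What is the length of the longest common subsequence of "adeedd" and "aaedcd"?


LCS of "adeedd" and "aaedcd"
DP table:
           a    a    e    d    c    d
      0    0    0    0    0    0    0
  a   0    1    1    1    1    1    1
  d   0    1    1    1    2    2    2
  e   0    1    1    2    2    2    2
  e   0    1    1    2    2    2    2
  d   0    1    1    2    3    3    3
  d   0    1    1    2    3    3    4
LCS length = dp[6][6] = 4

4


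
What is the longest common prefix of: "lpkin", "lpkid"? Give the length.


Words: lpkin, lpkid
  Position 0: all 'l' => match
  Position 1: all 'p' => match
  Position 2: all 'k' => match
  Position 3: all 'i' => match
  Position 4: ('n', 'd') => mismatch, stop
LCP = "lpki" (length 4)

4


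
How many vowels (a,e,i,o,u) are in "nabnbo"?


Input: nabnbo
Checking each character:
  'n' at position 0: consonant
  'a' at position 1: vowel (running total: 1)
  'b' at position 2: consonant
  'n' at position 3: consonant
  'b' at position 4: consonant
  'o' at position 5: vowel (running total: 2)
Total vowels: 2

2


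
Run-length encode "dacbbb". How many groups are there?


Input: dacbbb
Scanning for consecutive runs:
  Group 1: 'd' x 1 (positions 0-0)
  Group 2: 'a' x 1 (positions 1-1)
  Group 3: 'c' x 1 (positions 2-2)
  Group 4: 'b' x 3 (positions 3-5)
Total groups: 4

4


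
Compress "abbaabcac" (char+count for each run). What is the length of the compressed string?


Input: abbaabcac
Runs:
  'a' x 1 => "a1"
  'b' x 2 => "b2"
  'a' x 2 => "a2"
  'b' x 1 => "b1"
  'c' x 1 => "c1"
  'a' x 1 => "a1"
  'c' x 1 => "c1"
Compressed: "a1b2a2b1c1a1c1"
Compressed length: 14

14


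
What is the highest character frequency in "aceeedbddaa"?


Input: aceeedbddaa
Character counts:
  'a': 3
  'b': 1
  'c': 1
  'd': 3
  'e': 3
Maximum frequency: 3

3


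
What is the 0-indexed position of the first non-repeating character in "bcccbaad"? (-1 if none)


Input: bcccbaad
Character frequencies:
  'a': 2
  'b': 2
  'c': 3
  'd': 1
Scanning left to right for freq == 1:
  Position 0 ('b'): freq=2, skip
  Position 1 ('c'): freq=3, skip
  Position 2 ('c'): freq=3, skip
  Position 3 ('c'): freq=3, skip
  Position 4 ('b'): freq=2, skip
  Position 5 ('a'): freq=2, skip
  Position 6 ('a'): freq=2, skip
  Position 7 ('d'): unique! => answer = 7

7


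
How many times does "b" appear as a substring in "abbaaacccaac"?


Searching for "b" in "abbaaacccaac"
Scanning each position:
  Position 0: "a" => no
  Position 1: "b" => MATCH
  Position 2: "b" => MATCH
  Position 3: "a" => no
  Position 4: "a" => no
  Position 5: "a" => no
  Position 6: "c" => no
  Position 7: "c" => no
  Position 8: "c" => no
  Position 9: "a" => no
  Position 10: "a" => no
  Position 11: "c" => no
Total occurrences: 2

2


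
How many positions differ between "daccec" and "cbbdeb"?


Comparing "daccec" and "cbbdeb" position by position:
  Position 0: 'd' vs 'c' => DIFFER
  Position 1: 'a' vs 'b' => DIFFER
  Position 2: 'c' vs 'b' => DIFFER
  Position 3: 'c' vs 'd' => DIFFER
  Position 4: 'e' vs 'e' => same
  Position 5: 'c' vs 'b' => DIFFER
Positions that differ: 5

5


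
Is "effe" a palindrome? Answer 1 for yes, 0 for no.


Input: effe
Reversed: effe
  Compare pos 0 ('e') with pos 3 ('e'): match
  Compare pos 1 ('f') with pos 2 ('f'): match
Result: palindrome

1


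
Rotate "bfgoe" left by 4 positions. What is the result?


Input: "bfgoe", rotate left by 4
First 4 characters: "bfgo"
Remaining characters: "e"
Concatenate remaining + first: "e" + "bfgo" = "ebfgo"

ebfgo


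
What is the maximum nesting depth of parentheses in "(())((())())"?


Input: "(())((())())"
Tracking depth:
  Position 0 '(': depth becomes 1
  Position 1 '(': depth becomes 2
  Position 2 ')': depth becomes 1
  Position 3 ')': depth becomes 0
  Position 4 '(': depth becomes 1
  Position 5 '(': depth becomes 2
  Position 6 '(': depth becomes 3
  Position 7 ')': depth becomes 2
  Position 8 ')': depth becomes 1
  Position 9 '(': depth becomes 2
  Position 10 ')': depth becomes 1
  Position 11 ')': depth becomes 0
Maximum depth reached: 3

3


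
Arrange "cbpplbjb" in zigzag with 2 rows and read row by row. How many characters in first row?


Zigzag "cbpplbjb" into 2 rows:
Placing characters:
  'c' => row 0
  'b' => row 1
  'p' => row 0
  'p' => row 1
  'l' => row 0
  'b' => row 1
  'j' => row 0
  'b' => row 1
Rows:
  Row 0: "cplj"
  Row 1: "bpbb"
First row length: 4

4


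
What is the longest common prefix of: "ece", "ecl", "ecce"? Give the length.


Words: ece, ecl, ecce
  Position 0: all 'e' => match
  Position 1: all 'c' => match
  Position 2: ('e', 'l', 'c') => mismatch, stop
LCP = "ec" (length 2)

2


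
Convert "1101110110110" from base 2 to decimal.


Input: "1101110110110" in base 2
Positional expansion:
  Digit '1' (value 1) x 2^12 = 4096
  Digit '1' (value 1) x 2^11 = 2048
  Digit '0' (value 0) x 2^10 = 0
  Digit '1' (value 1) x 2^9 = 512
  Digit '1' (value 1) x 2^8 = 256
  Digit '1' (value 1) x 2^7 = 128
  Digit '0' (value 0) x 2^6 = 0
  Digit '1' (value 1) x 2^5 = 32
  Digit '1' (value 1) x 2^4 = 16
  Digit '0' (value 0) x 2^3 = 0
  Digit '1' (value 1) x 2^2 = 4
  Digit '1' (value 1) x 2^1 = 2
  Digit '0' (value 0) x 2^0 = 0
Sum = 7094

7094


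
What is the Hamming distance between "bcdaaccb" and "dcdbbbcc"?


Comparing "bcdaaccb" and "dcdbbbcc" position by position:
  Position 0: 'b' vs 'd' => differ
  Position 1: 'c' vs 'c' => same
  Position 2: 'd' vs 'd' => same
  Position 3: 'a' vs 'b' => differ
  Position 4: 'a' vs 'b' => differ
  Position 5: 'c' vs 'b' => differ
  Position 6: 'c' vs 'c' => same
  Position 7: 'b' vs 'c' => differ
Total differences (Hamming distance): 5

5


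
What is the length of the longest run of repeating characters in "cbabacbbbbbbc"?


Input: "cbabacbbbbbbc"
Scanning for longest run:
  Position 1 ('b'): new char, reset run to 1
  Position 2 ('a'): new char, reset run to 1
  Position 3 ('b'): new char, reset run to 1
  Position 4 ('a'): new char, reset run to 1
  Position 5 ('c'): new char, reset run to 1
  Position 6 ('b'): new char, reset run to 1
  Position 7 ('b'): continues run of 'b', length=2
  Position 8 ('b'): continues run of 'b', length=3
  Position 9 ('b'): continues run of 'b', length=4
  Position 10 ('b'): continues run of 'b', length=5
  Position 11 ('b'): continues run of 'b', length=6
  Position 12 ('c'): new char, reset run to 1
Longest run: 'b' with length 6

6


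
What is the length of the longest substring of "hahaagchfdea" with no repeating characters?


Input: "hahaagchfdea"
Sliding window (track last position of each char):
  Position 0 ('h'): window [0,0] length 1 -- new best
  Position 1 ('a'): window [0,1] length 2 -- new best
  Position 2 ('h'): repeat (last at 0), move window start to 1
  Position 2 ('h'): window [1,2] length 2
  Position 3 ('a'): repeat (last at 1), move window start to 2
  Position 3 ('a'): window [2,3] length 2
  Position 4 ('a'): repeat (last at 3), move window start to 4
  Position 4 ('a'): window [4,4] length 1
  Position 5 ('g'): window [4,5] length 2
  Position 6 ('c'): window [4,6] length 3 -- new best
  Position 7 ('h'): window [4,7] length 4 -- new best
  Position 8 ('f'): window [4,8] length 5 -- new best
  Position 9 ('d'): window [4,9] length 6 -- new best
  Position 10 ('e'): window [4,10] length 7 -- new best
  Position 11 ('a'): repeat (last at 4), move window start to 5
  Position 11 ('a'): window [5,11] length 7
Longest substring with no repeats: "agchfde" with length 7

7


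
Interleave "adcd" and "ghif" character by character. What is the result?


Interleaving "adcd" and "ghif":
  Position 0: 'a' from first, 'g' from second => "ag"
  Position 1: 'd' from first, 'h' from second => "dh"
  Position 2: 'c' from first, 'i' from second => "ci"
  Position 3: 'd' from first, 'f' from second => "df"
Result: agdhcidf

agdhcidf


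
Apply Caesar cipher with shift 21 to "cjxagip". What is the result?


Caesar cipher: shift "cjxagip" by 21
  'c' (pos 2) + 21 = pos 23 = 'x'
  'j' (pos 9) + 21 = pos 4 = 'e'
  'x' (pos 23) + 21 = pos 18 = 's'
  'a' (pos 0) + 21 = pos 21 = 'v'
  'g' (pos 6) + 21 = pos 1 = 'b'
  'i' (pos 8) + 21 = pos 3 = 'd'
  'p' (pos 15) + 21 = pos 10 = 'k'
Result: xesvbdk

xesvbdk


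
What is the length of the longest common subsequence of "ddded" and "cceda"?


LCS of "ddded" and "cceda"
DP table:
           c    c    e    d    a
      0    0    0    0    0    0
  d   0    0    0    0    1    1
  d   0    0    0    0    1    1
  d   0    0    0    0    1    1
  e   0    0    0    1    1    1
  d   0    0    0    1    2    2
LCS length = dp[5][5] = 2

2


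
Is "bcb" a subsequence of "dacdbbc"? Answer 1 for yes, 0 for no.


Check if "bcb" is a subsequence of "dacdbbc"
Greedy scan:
  Position 0 ('d'): no match needed
  Position 1 ('a'): no match needed
  Position 2 ('c'): no match needed
  Position 3 ('d'): no match needed
  Position 4 ('b'): matches sub[0] = 'b'
  Position 5 ('b'): no match needed
  Position 6 ('c'): matches sub[1] = 'c'
Only matched 2/3 characters => not a subsequence

0


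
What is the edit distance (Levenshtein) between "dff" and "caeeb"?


Computing edit distance: "dff" -> "caeeb"
DP table:
           c    a    e    e    b
      0    1    2    3    4    5
  d   1    1    2    3    4    5
  f   2    2    2    3    4    5
  f   3    3    3    3    4    5
Edit distance = dp[3][5] = 5

5


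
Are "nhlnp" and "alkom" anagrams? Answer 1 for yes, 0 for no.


Strings: "nhlnp", "alkom"
Sorted first:  hlnnp
Sorted second: aklmo
Differ at position 0: 'h' vs 'a' => not anagrams

0


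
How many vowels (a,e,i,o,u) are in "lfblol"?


Input: lfblol
Checking each character:
  'l' at position 0: consonant
  'f' at position 1: consonant
  'b' at position 2: consonant
  'l' at position 3: consonant
  'o' at position 4: vowel (running total: 1)
  'l' at position 5: consonant
Total vowels: 1

1


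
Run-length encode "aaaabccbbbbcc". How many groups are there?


Input: aaaabccbbbbcc
Scanning for consecutive runs:
  Group 1: 'a' x 4 (positions 0-3)
  Group 2: 'b' x 1 (positions 4-4)
  Group 3: 'c' x 2 (positions 5-6)
  Group 4: 'b' x 4 (positions 7-10)
  Group 5: 'c' x 2 (positions 11-12)
Total groups: 5

5


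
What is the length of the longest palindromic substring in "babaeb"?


Input: "babaeb"
Checking substrings for palindromes:
  [0:3] "bab" (len 3) => palindrome
  [1:4] "aba" (len 3) => palindrome
Longest palindromic substring: "bab" with length 3

3


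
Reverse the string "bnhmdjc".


Input: bnhmdjc
Reading characters right to left:
  Position 6: 'c'
  Position 5: 'j'
  Position 4: 'd'
  Position 3: 'm'
  Position 2: 'h'
  Position 1: 'n'
  Position 0: 'b'
Reversed: cjdmhnb

cjdmhnb


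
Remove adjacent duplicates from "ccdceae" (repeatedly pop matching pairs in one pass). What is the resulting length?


Input: ccdceae
Stack-based adjacent duplicate removal:
  Read 'c': push. Stack: c
  Read 'c': matches stack top 'c' => pop. Stack: (empty)
  Read 'd': push. Stack: d
  Read 'c': push. Stack: dc
  Read 'e': push. Stack: dce
  Read 'a': push. Stack: dcea
  Read 'e': push. Stack: dceae
Final stack: "dceae" (length 5)

5


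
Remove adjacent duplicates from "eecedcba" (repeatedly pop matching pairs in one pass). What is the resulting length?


Input: eecedcba
Stack-based adjacent duplicate removal:
  Read 'e': push. Stack: e
  Read 'e': matches stack top 'e' => pop. Stack: (empty)
  Read 'c': push. Stack: c
  Read 'e': push. Stack: ce
  Read 'd': push. Stack: ced
  Read 'c': push. Stack: cedc
  Read 'b': push. Stack: cedcb
  Read 'a': push. Stack: cedcba
Final stack: "cedcba" (length 6)

6


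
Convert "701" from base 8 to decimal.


Input: "701" in base 8
Positional expansion:
  Digit '7' (value 7) x 8^2 = 448
  Digit '0' (value 0) x 8^1 = 0
  Digit '1' (value 1) x 8^0 = 1
Sum = 449

449


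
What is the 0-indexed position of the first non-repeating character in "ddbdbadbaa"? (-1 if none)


Input: ddbdbadbaa
Character frequencies:
  'a': 3
  'b': 3
  'd': 4
Scanning left to right for freq == 1:
  Position 0 ('d'): freq=4, skip
  Position 1 ('d'): freq=4, skip
  Position 2 ('b'): freq=3, skip
  Position 3 ('d'): freq=4, skip
  Position 4 ('b'): freq=3, skip
  Position 5 ('a'): freq=3, skip
  Position 6 ('d'): freq=4, skip
  Position 7 ('b'): freq=3, skip
  Position 8 ('a'): freq=3, skip
  Position 9 ('a'): freq=3, skip
  No unique character found => answer = -1

-1


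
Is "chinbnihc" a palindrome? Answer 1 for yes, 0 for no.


Input: chinbnihc
Reversed: chinbnihc
  Compare pos 0 ('c') with pos 8 ('c'): match
  Compare pos 1 ('h') with pos 7 ('h'): match
  Compare pos 2 ('i') with pos 6 ('i'): match
  Compare pos 3 ('n') with pos 5 ('n'): match
Result: palindrome

1


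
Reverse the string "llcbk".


Input: llcbk
Reading characters right to left:
  Position 4: 'k'
  Position 3: 'b'
  Position 2: 'c'
  Position 1: 'l'
  Position 0: 'l'
Reversed: kbcll

kbcll


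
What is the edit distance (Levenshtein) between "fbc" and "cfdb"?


Computing edit distance: "fbc" -> "cfdb"
DP table:
           c    f    d    b
      0    1    2    3    4
  f   1    1    1    2    3
  b   2    2    2    2    2
  c   3    2    3    3    3
Edit distance = dp[3][4] = 3

3


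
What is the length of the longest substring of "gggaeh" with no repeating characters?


Input: "gggaeh"
Sliding window (track last position of each char):
  Position 0 ('g'): window [0,0] length 1 -- new best
  Position 1 ('g'): repeat (last at 0), move window start to 1
  Position 1 ('g'): window [1,1] length 1
  Position 2 ('g'): repeat (last at 1), move window start to 2
  Position 2 ('g'): window [2,2] length 1
  Position 3 ('a'): window [2,3] length 2 -- new best
  Position 4 ('e'): window [2,4] length 3 -- new best
  Position 5 ('h'): window [2,5] length 4 -- new best
Longest substring with no repeats: "gaeh" with length 4

4


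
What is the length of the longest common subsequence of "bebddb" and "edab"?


LCS of "bebddb" and "edab"
DP table:
           e    d    a    b
      0    0    0    0    0
  b   0    0    0    0    1
  e   0    1    1    1    1
  b   0    1    1    1    2
  d   0    1    2    2    2
  d   0    1    2    2    2
  b   0    1    2    2    3
LCS length = dp[6][4] = 3

3


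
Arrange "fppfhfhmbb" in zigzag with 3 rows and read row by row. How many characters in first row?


Zigzag "fppfhfhmbb" into 3 rows:
Placing characters:
  'f' => row 0
  'p' => row 1
  'p' => row 2
  'f' => row 1
  'h' => row 0
  'f' => row 1
  'h' => row 2
  'm' => row 1
  'b' => row 0
  'b' => row 1
Rows:
  Row 0: "fhb"
  Row 1: "pffmb"
  Row 2: "ph"
First row length: 3

3


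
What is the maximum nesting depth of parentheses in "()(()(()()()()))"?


Input: "()(()(()()()()))"
Tracking depth:
  Position 0 '(': depth becomes 1
  Position 1 ')': depth becomes 0
  Position 2 '(': depth becomes 1
  Position 3 '(': depth becomes 2
  Position 4 ')': depth becomes 1
  Position 5 '(': depth becomes 2
  Position 6 '(': depth becomes 3
  Position 7 ')': depth becomes 2
  Position 8 '(': depth becomes 3
  Position 9 ')': depth becomes 2
  Position 10 '(': depth becomes 3
  Position 11 ')': depth becomes 2
  Position 12 '(': depth becomes 3
  Position 13 ')': depth becomes 2
  Position 14 ')': depth becomes 1
  Position 15 ')': depth becomes 0
Maximum depth reached: 3

3


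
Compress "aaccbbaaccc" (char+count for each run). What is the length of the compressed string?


Input: aaccbbaaccc
Runs:
  'a' x 2 => "a2"
  'c' x 2 => "c2"
  'b' x 2 => "b2"
  'a' x 2 => "a2"
  'c' x 3 => "c3"
Compressed: "a2c2b2a2c3"
Compressed length: 10

10


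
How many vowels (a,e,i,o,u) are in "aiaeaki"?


Input: aiaeaki
Checking each character:
  'a' at position 0: vowel (running total: 1)
  'i' at position 1: vowel (running total: 2)
  'a' at position 2: vowel (running total: 3)
  'e' at position 3: vowel (running total: 4)
  'a' at position 4: vowel (running total: 5)
  'k' at position 5: consonant
  'i' at position 6: vowel (running total: 6)
Total vowels: 6

6


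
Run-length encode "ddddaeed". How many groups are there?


Input: ddddaeed
Scanning for consecutive runs:
  Group 1: 'd' x 4 (positions 0-3)
  Group 2: 'a' x 1 (positions 4-4)
  Group 3: 'e' x 2 (positions 5-6)
  Group 4: 'd' x 1 (positions 7-7)
Total groups: 4

4


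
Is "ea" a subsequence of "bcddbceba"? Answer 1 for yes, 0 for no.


Check if "ea" is a subsequence of "bcddbceba"
Greedy scan:
  Position 0 ('b'): no match needed
  Position 1 ('c'): no match needed
  Position 2 ('d'): no match needed
  Position 3 ('d'): no match needed
  Position 4 ('b'): no match needed
  Position 5 ('c'): no match needed
  Position 6 ('e'): matches sub[0] = 'e'
  Position 7 ('b'): no match needed
  Position 8 ('a'): matches sub[1] = 'a'
All 2 characters matched => is a subsequence

1


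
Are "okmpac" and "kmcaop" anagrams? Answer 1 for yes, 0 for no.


Strings: "okmpac", "kmcaop"
Sorted first:  ackmop
Sorted second: ackmop
Sorted forms match => anagrams

1


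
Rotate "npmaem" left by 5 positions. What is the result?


Input: "npmaem", rotate left by 5
First 5 characters: "npmae"
Remaining characters: "m"
Concatenate remaining + first: "m" + "npmae" = "mnpmae"

mnpmae


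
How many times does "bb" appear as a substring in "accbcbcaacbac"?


Searching for "bb" in "accbcbcaacbac"
Scanning each position:
  Position 0: "ac" => no
  Position 1: "cc" => no
  Position 2: "cb" => no
  Position 3: "bc" => no
  Position 4: "cb" => no
  Position 5: "bc" => no
  Position 6: "ca" => no
  Position 7: "aa" => no
  Position 8: "ac" => no
  Position 9: "cb" => no
  Position 10: "ba" => no
  Position 11: "ac" => no
Total occurrences: 0

0


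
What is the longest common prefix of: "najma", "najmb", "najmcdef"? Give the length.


Words: najma, najmb, najmcdef
  Position 0: all 'n' => match
  Position 1: all 'a' => match
  Position 2: all 'j' => match
  Position 3: all 'm' => match
  Position 4: ('a', 'b', 'c') => mismatch, stop
LCP = "najm" (length 4)

4


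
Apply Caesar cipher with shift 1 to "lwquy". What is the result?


Caesar cipher: shift "lwquy" by 1
  'l' (pos 11) + 1 = pos 12 = 'm'
  'w' (pos 22) + 1 = pos 23 = 'x'
  'q' (pos 16) + 1 = pos 17 = 'r'
  'u' (pos 20) + 1 = pos 21 = 'v'
  'y' (pos 24) + 1 = pos 25 = 'z'
Result: mxrvz

mxrvz


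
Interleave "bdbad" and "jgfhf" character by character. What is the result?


Interleaving "bdbad" and "jgfhf":
  Position 0: 'b' from first, 'j' from second => "bj"
  Position 1: 'd' from first, 'g' from second => "dg"
  Position 2: 'b' from first, 'f' from second => "bf"
  Position 3: 'a' from first, 'h' from second => "ah"
  Position 4: 'd' from first, 'f' from second => "df"
Result: bjdgbfahdf

bjdgbfahdf


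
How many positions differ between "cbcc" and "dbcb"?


Comparing "cbcc" and "dbcb" position by position:
  Position 0: 'c' vs 'd' => DIFFER
  Position 1: 'b' vs 'b' => same
  Position 2: 'c' vs 'c' => same
  Position 3: 'c' vs 'b' => DIFFER
Positions that differ: 2

2


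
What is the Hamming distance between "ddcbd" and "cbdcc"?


Comparing "ddcbd" and "cbdcc" position by position:
  Position 0: 'd' vs 'c' => differ
  Position 1: 'd' vs 'b' => differ
  Position 2: 'c' vs 'd' => differ
  Position 3: 'b' vs 'c' => differ
  Position 4: 'd' vs 'c' => differ
Total differences (Hamming distance): 5

5


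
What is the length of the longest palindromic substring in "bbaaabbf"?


Input: "bbaaabbf"
Checking substrings for palindromes:
  [0:7] "bbaaabb" (len 7) => palindrome
  [1:6] "baaab" (len 5) => palindrome
  [2:5] "aaa" (len 3) => palindrome
  [0:2] "bb" (len 2) => palindrome
  [2:4] "aa" (len 2) => palindrome
  [3:5] "aa" (len 2) => palindrome
Longest palindromic substring: "bbaaabb" with length 7

7


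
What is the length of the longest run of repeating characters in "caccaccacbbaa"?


Input: "caccaccacbbaa"
Scanning for longest run:
  Position 1 ('a'): new char, reset run to 1
  Position 2 ('c'): new char, reset run to 1
  Position 3 ('c'): continues run of 'c', length=2
  Position 4 ('a'): new char, reset run to 1
  Position 5 ('c'): new char, reset run to 1
  Position 6 ('c'): continues run of 'c', length=2
  Position 7 ('a'): new char, reset run to 1
  Position 8 ('c'): new char, reset run to 1
  Position 9 ('b'): new char, reset run to 1
  Position 10 ('b'): continues run of 'b', length=2
  Position 11 ('a'): new char, reset run to 1
  Position 12 ('a'): continues run of 'a', length=2
Longest run: 'c' with length 2

2


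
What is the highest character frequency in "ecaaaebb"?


Input: ecaaaebb
Character counts:
  'a': 3
  'b': 2
  'c': 1
  'e': 2
Maximum frequency: 3

3


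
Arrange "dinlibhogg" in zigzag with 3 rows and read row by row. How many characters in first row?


Zigzag "dinlibhogg" into 3 rows:
Placing characters:
  'd' => row 0
  'i' => row 1
  'n' => row 2
  'l' => row 1
  'i' => row 0
  'b' => row 1
  'h' => row 2
  'o' => row 1
  'g' => row 0
  'g' => row 1
Rows:
  Row 0: "dig"
  Row 1: "ilbog"
  Row 2: "nh"
First row length: 3

3


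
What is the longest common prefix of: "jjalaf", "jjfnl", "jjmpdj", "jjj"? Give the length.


Words: jjalaf, jjfnl, jjmpdj, jjj
  Position 0: all 'j' => match
  Position 1: all 'j' => match
  Position 2: ('a', 'f', 'm', 'j') => mismatch, stop
LCP = "jj" (length 2)

2


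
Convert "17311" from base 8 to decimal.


Input: "17311" in base 8
Positional expansion:
  Digit '1' (value 1) x 8^4 = 4096
  Digit '7' (value 7) x 8^3 = 3584
  Digit '3' (value 3) x 8^2 = 192
  Digit '1' (value 1) x 8^1 = 8
  Digit '1' (value 1) x 8^0 = 1
Sum = 7881

7881


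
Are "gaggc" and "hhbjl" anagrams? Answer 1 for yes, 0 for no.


Strings: "gaggc", "hhbjl"
Sorted first:  acggg
Sorted second: bhhjl
Differ at position 0: 'a' vs 'b' => not anagrams

0


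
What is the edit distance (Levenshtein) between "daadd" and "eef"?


Computing edit distance: "daadd" -> "eef"
DP table:
           e    e    f
      0    1    2    3
  d   1    1    2    3
  a   2    2    2    3
  a   3    3    3    3
  d   4    4    4    4
  d   5    5    5    5
Edit distance = dp[5][3] = 5

5


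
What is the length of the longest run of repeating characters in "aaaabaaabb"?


Input: "aaaabaaabb"
Scanning for longest run:
  Position 1 ('a'): continues run of 'a', length=2
  Position 2 ('a'): continues run of 'a', length=3
  Position 3 ('a'): continues run of 'a', length=4
  Position 4 ('b'): new char, reset run to 1
  Position 5 ('a'): new char, reset run to 1
  Position 6 ('a'): continues run of 'a', length=2
  Position 7 ('a'): continues run of 'a', length=3
  Position 8 ('b'): new char, reset run to 1
  Position 9 ('b'): continues run of 'b', length=2
Longest run: 'a' with length 4

4


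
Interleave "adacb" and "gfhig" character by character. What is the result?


Interleaving "adacb" and "gfhig":
  Position 0: 'a' from first, 'g' from second => "ag"
  Position 1: 'd' from first, 'f' from second => "df"
  Position 2: 'a' from first, 'h' from second => "ah"
  Position 3: 'c' from first, 'i' from second => "ci"
  Position 4: 'b' from first, 'g' from second => "bg"
Result: agdfahcibg

agdfahcibg


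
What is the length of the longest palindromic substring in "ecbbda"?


Input: "ecbbda"
Checking substrings for palindromes:
  [2:4] "bb" (len 2) => palindrome
Longest palindromic substring: "bb" with length 2

2


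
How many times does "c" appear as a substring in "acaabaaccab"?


Searching for "c" in "acaabaaccab"
Scanning each position:
  Position 0: "a" => no
  Position 1: "c" => MATCH
  Position 2: "a" => no
  Position 3: "a" => no
  Position 4: "b" => no
  Position 5: "a" => no
  Position 6: "a" => no
  Position 7: "c" => MATCH
  Position 8: "c" => MATCH
  Position 9: "a" => no
  Position 10: "b" => no
Total occurrences: 3

3


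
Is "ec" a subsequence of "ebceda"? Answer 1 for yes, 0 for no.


Check if "ec" is a subsequence of "ebceda"
Greedy scan:
  Position 0 ('e'): matches sub[0] = 'e'
  Position 1 ('b'): no match needed
  Position 2 ('c'): matches sub[1] = 'c'
  Position 3 ('e'): no match needed
  Position 4 ('d'): no match needed
  Position 5 ('a'): no match needed
All 2 characters matched => is a subsequence

1


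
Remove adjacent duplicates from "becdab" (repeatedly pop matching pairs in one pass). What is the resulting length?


Input: becdab
Stack-based adjacent duplicate removal:
  Read 'b': push. Stack: b
  Read 'e': push. Stack: be
  Read 'c': push. Stack: bec
  Read 'd': push. Stack: becd
  Read 'a': push. Stack: becda
  Read 'b': push. Stack: becdab
Final stack: "becdab" (length 6)

6


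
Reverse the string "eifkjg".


Input: eifkjg
Reading characters right to left:
  Position 5: 'g'
  Position 4: 'j'
  Position 3: 'k'
  Position 2: 'f'
  Position 1: 'i'
  Position 0: 'e'
Reversed: gjkfie

gjkfie


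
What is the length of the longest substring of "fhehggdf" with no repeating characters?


Input: "fhehggdf"
Sliding window (track last position of each char):
  Position 0 ('f'): window [0,0] length 1 -- new best
  Position 1 ('h'): window [0,1] length 2 -- new best
  Position 2 ('e'): window [0,2] length 3 -- new best
  Position 3 ('h'): repeat (last at 1), move window start to 2
  Position 3 ('h'): window [2,3] length 2
  Position 4 ('g'): window [2,4] length 3
  Position 5 ('g'): repeat (last at 4), move window start to 5
  Position 5 ('g'): window [5,5] length 1
  Position 6 ('d'): window [5,6] length 2
  Position 7 ('f'): window [5,7] length 3
Longest substring with no repeats: "fhe" with length 3

3


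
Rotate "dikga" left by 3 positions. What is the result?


Input: "dikga", rotate left by 3
First 3 characters: "dik"
Remaining characters: "ga"
Concatenate remaining + first: "ga" + "dik" = "gadik"

gadik


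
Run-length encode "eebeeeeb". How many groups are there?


Input: eebeeeeb
Scanning for consecutive runs:
  Group 1: 'e' x 2 (positions 0-1)
  Group 2: 'b' x 1 (positions 2-2)
  Group 3: 'e' x 4 (positions 3-6)
  Group 4: 'b' x 1 (positions 7-7)
Total groups: 4

4


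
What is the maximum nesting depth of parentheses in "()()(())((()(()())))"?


Input: "()()(())((()(()())))"
Tracking depth:
  Position 0 '(': depth becomes 1
  Position 1 ')': depth becomes 0
  Position 2 '(': depth becomes 1
  Position 3 ')': depth becomes 0
  Position 4 '(': depth becomes 1
  Position 5 '(': depth becomes 2
  Position 6 ')': depth becomes 1
  Position 7 ')': depth becomes 0
  Position 8 '(': depth becomes 1
  Position 9 '(': depth becomes 2
  Position 10 '(': depth becomes 3
  Position 11 ')': depth becomes 2
  Position 12 '(': depth becomes 3
  Position 13 '(': depth becomes 4
  Position 14 ')': depth becomes 3
  Position 15 '(': depth becomes 4
  Position 16 ')': depth becomes 3
  Position 17 ')': depth becomes 2
  Position 18 ')': depth becomes 1
  Position 19 ')': depth becomes 0
Maximum depth reached: 4

4
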